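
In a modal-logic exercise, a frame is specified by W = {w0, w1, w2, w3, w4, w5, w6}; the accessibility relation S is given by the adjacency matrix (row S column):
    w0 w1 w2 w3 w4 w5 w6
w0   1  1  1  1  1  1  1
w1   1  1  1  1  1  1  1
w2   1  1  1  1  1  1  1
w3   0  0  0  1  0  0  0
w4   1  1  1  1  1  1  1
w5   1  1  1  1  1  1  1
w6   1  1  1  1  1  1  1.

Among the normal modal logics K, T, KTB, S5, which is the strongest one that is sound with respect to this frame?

Reflexive (axiom T): yes — every world is S-related to itself.
Symmetric (axiom B): no — w0 S w3 but not w3 S w0.
Euclidean (axiom 5): no — w0 S w3 and w0 S w1, but not w3 S w1.
So F validates K, T; KTB would additionally require S to be symmetric. The strongest is T.

T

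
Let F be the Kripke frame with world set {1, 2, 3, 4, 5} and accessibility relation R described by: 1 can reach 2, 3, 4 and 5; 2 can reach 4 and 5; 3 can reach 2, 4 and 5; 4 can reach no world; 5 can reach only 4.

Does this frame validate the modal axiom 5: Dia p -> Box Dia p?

No

The schema 5 characterises exactly the Euclidean frames.
Euclidean: no — 1 R 2 and 1 R 3, but not 2 R 3.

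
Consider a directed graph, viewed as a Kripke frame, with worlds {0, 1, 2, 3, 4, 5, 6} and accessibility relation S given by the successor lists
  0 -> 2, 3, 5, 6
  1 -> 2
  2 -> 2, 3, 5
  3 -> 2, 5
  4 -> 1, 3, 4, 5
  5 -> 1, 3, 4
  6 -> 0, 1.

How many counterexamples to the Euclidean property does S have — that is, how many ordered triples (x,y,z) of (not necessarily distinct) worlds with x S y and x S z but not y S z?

33

Enumerating: (0,2,6), (0,3,3), (0,3,6), (0,5,2), (0,5,5), (0,5,6), (0,6,2), (0,6,3), (0,6,5), (0,6,6), (2,3,3), (2,5,2), … and 21 more.
Total: 33.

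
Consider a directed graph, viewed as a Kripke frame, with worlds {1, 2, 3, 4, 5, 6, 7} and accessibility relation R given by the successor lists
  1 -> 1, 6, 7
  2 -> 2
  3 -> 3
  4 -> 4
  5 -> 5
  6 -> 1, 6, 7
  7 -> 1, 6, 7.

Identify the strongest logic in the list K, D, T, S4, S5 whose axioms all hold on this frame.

S5

Serial (axiom D): yes — every world has a successor (e.g. 1 R 1).
Reflexive (axiom T): yes — every world is R-related to itself.
Transitive (axiom 4): yes — every two-step R-path is closed by a direct edge.
Euclidean (axiom 5): yes — any two successors of a common world are R-related.
So F validates K, D, T, S4, S5. The strongest is S5.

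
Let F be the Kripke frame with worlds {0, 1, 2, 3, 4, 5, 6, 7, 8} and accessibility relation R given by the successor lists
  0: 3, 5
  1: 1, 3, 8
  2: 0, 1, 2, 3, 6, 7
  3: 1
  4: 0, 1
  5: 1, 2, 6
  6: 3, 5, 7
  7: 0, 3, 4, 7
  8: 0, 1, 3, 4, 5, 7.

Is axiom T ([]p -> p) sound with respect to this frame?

Axiom T corresponds to the accessibility relation being reflexive.
Reflexive: no — 0 is not related to itself.

No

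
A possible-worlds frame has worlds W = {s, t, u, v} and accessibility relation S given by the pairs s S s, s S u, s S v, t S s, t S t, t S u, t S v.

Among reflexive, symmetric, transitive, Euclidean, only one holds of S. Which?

Reflexive: no — u is not related to itself.
Symmetric: no — s S u but not u S s.
Transitive: yes — every two-step S-path is closed by a direct edge.
Euclidean: no — s S u and s S v, but not u S v.
Only transitive holds.

transitive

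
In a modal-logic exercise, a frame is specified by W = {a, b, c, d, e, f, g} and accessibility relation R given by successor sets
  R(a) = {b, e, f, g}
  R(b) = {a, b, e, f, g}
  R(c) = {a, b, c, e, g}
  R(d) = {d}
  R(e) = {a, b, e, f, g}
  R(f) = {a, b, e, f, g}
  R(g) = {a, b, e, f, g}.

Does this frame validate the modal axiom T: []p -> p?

Axiom T corresponds to the accessibility relation being reflexive.
Reflexive: no — a is not related to itself.

No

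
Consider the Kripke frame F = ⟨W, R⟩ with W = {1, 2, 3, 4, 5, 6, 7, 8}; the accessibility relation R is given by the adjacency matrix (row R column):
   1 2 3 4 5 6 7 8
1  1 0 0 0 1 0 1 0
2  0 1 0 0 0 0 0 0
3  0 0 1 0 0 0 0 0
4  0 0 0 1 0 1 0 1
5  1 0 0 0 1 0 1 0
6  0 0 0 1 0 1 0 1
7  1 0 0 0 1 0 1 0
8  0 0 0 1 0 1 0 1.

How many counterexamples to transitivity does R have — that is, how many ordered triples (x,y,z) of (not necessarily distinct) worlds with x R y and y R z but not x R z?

R is transitive; there are no such tuples.

0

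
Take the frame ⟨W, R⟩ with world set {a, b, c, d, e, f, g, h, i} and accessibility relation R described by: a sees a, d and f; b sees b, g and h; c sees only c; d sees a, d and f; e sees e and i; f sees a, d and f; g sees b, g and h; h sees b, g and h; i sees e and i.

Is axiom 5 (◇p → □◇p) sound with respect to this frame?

Yes

By correspondence theory, 5 is valid on a frame iff R is Euclidean.
Euclidean: yes — any two successors of a common world are R-related.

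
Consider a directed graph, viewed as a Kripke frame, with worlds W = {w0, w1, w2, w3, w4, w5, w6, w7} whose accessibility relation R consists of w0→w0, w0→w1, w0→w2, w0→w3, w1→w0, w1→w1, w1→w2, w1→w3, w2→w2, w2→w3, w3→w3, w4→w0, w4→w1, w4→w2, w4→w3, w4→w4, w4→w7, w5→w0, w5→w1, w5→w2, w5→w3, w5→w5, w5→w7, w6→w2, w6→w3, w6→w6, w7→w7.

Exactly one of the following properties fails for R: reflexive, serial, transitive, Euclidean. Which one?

Euclidean

Reflexive: yes — every world is R-related to itself.
Serial: yes — every world has a successor (e.g. w0 R w0).
Transitive: yes — every two-step R-path is closed by a direct edge.
Euclidean: no — w0 R w2 and w0 R w1, but not w2 R w1.
Only Euclidean fails.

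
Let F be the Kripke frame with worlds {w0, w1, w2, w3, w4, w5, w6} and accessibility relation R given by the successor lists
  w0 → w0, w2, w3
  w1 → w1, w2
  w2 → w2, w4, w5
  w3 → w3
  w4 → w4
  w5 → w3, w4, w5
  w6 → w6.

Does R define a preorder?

No

Reflexive: yes — every world is R-related to itself.
Transitive: no — w0 R w2 and w2 R w4, but not w0 R w4.
So R is not a preorder.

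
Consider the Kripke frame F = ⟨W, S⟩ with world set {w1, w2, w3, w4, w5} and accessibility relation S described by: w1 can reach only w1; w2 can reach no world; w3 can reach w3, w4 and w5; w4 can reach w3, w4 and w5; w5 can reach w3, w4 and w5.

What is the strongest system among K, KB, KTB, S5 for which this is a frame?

KB

Symmetric (axiom B): yes — every pair in S has its reverse in S.
Reflexive (axiom T): no — w2 is not related to itself.
Euclidean (axiom 5): yes — any two successors of a common world are S-related.
So F validates K, KB; KTB would additionally require S to be reflexive. The strongest is KB.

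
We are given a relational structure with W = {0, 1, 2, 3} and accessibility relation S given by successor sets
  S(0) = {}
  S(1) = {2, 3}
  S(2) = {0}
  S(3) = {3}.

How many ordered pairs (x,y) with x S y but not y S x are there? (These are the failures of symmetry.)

Enumerating: (1,2), (1,3), (2,0).

3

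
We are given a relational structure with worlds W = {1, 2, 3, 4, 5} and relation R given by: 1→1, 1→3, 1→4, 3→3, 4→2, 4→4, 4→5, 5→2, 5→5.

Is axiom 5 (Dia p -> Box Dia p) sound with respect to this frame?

The schema 5 characterises exactly the Euclidean frames.
Euclidean: no — 1 R 3 and 1 R 4, but not 3 R 4.

No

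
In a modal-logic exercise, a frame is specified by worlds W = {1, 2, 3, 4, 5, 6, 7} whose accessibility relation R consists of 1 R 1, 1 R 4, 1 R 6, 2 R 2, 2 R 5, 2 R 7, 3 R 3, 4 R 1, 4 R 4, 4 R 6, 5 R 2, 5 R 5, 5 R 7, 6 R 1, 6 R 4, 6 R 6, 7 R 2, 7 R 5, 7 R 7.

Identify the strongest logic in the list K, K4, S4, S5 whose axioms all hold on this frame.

S5

Transitive (axiom 4): yes — every two-step R-path is closed by a direct edge.
Reflexive (axiom T): yes — every world is R-related to itself.
Euclidean (axiom 5): yes — any two successors of a common world are R-related.
So F validates K, K4, S4, S5. The strongest is S5.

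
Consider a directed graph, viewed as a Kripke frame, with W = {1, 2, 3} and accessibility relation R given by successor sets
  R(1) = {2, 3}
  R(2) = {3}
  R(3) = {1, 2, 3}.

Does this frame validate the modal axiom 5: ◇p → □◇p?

No

The schema 5 characterises exactly the Euclidean frames.
Euclidean: no — 3 R 2 and 3 R 1, but not 2 R 1.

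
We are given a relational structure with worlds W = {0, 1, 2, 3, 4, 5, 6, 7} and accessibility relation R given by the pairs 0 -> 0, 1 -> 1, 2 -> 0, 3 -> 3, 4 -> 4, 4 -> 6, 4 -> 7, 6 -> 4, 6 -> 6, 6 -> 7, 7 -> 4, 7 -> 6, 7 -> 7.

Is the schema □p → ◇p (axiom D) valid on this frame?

Axiom D corresponds to the accessibility relation being serial.
Serial: no — 5 has no R-successor.

No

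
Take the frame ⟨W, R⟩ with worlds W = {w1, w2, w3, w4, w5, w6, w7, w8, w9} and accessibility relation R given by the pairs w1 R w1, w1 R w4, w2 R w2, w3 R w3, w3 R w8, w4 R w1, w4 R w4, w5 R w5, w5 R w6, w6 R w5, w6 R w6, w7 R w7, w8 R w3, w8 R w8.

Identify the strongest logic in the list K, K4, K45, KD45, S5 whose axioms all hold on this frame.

Transitive (axiom 4): yes — every two-step R-path is closed by a direct edge.
Euclidean (axiom 5): yes — any two successors of a common world are R-related.
Serial (axiom D): no — w9 has no R-successor.
Reflexive (axiom T): no — w9 is not related to itself.
So F validates K, K4, K45; KD45 would additionally require R to be serial. The strongest is K45.

K45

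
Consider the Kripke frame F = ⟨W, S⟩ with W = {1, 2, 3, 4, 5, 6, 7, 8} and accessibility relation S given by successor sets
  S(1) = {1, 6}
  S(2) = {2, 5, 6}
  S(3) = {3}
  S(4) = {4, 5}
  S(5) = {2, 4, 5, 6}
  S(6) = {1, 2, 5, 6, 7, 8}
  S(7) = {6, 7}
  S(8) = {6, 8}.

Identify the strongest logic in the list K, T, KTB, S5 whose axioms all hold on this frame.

KTB

Reflexive (axiom T): yes — every world is S-related to itself.
Symmetric (axiom B): yes — every pair in S has its reverse in S.
Euclidean (axiom 5): no — 5 S 2 and 5 S 4, but not 2 S 4.
So F validates K, T, KTB; S5 would additionally require S to be Euclidean. The strongest is KTB.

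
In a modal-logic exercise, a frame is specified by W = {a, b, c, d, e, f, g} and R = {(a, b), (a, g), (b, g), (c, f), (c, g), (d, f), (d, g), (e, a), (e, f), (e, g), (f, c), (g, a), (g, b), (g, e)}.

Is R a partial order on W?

No

Reflexive: no — a is not related to itself.
Transitive: no — a R g and g R e, but not a R e.
Antisymmetric: no — a R g and g R a with a ≠ g.
So R is not a partial order.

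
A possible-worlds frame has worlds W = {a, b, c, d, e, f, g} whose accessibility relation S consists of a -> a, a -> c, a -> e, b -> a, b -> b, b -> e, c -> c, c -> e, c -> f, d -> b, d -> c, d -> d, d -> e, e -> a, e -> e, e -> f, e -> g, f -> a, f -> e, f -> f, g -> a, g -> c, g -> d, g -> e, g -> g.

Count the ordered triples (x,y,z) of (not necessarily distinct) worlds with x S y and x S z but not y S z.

27

Enumerating: (a,c,a), (a,e,c), (b,a,b), (b,e,b), (c,e,c), (c,f,c), (d,b,c), (d,b,d), (d,c,b), (d,c,d), (d,e,b), (d,e,c), … and 15 more.
Total: 27.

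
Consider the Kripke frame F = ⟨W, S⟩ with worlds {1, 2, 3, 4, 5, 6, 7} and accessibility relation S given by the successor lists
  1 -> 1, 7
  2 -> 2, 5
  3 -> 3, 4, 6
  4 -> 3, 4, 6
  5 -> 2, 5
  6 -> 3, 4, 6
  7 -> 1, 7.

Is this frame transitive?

Transitive: yes — every two-step S-path is closed by a direct edge.

Yes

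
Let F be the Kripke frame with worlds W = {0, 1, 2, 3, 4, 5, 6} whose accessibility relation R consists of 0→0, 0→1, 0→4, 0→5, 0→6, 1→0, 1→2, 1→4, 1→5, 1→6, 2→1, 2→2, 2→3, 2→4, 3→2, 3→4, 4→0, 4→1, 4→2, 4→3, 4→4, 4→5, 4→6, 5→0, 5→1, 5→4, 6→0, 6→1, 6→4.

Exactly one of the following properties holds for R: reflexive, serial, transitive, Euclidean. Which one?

serial

Reflexive: no — 1 is not related to itself.
Serial: yes — every world has a successor (e.g. 0 R 0).
Transitive: no — 0 R 1 and 1 R 2, but not 0 R 2.
Euclidean: no — 0 R 5 and 0 R 6, but not 5 R 6.
Only serial holds.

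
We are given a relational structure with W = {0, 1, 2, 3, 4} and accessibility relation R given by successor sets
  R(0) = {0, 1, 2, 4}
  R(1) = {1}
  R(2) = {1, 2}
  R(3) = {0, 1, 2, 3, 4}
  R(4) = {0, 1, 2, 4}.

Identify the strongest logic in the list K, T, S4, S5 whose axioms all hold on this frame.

S4

Reflexive (axiom T): yes — every world is R-related to itself.
Transitive (axiom 4): yes — every two-step R-path is closed by a direct edge.
Euclidean (axiom 5): no — 0 R 1 and 0 R 2, but not 1 R 2.
So F validates K, T, S4; S5 would additionally require R to be Euclidean. The strongest is S4.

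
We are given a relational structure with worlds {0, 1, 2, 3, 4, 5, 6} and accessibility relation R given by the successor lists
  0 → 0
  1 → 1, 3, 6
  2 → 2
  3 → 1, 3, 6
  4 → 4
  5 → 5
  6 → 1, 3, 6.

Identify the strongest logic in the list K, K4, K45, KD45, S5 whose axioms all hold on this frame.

Transitive (axiom 4): yes — every two-step R-path is closed by a direct edge.
Euclidean (axiom 5): yes — any two successors of a common world are R-related.
Serial (axiom D): yes — every world has a successor (e.g. 0 R 0).
Reflexive (axiom T): yes — every world is R-related to itself.
So F validates K, K4, K45, KD45, S5. The strongest is S5.

S5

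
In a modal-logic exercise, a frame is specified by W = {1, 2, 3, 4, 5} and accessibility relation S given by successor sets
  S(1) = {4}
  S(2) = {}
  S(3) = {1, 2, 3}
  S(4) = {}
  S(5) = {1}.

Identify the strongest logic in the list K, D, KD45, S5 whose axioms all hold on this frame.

Serial (axiom D): no — 2 has no S-successor.
Euclidean (axiom 5): no — 3 S 1 and 3 S 2, but not 1 S 2.
Transitive (axiom 4): no — 3 S 1 and 1 S 4, but not 3 S 4.
Reflexive (axiom T): no — 1 is not related to itself.
So F validates K; D would additionally require S to be serial. The strongest is K.

K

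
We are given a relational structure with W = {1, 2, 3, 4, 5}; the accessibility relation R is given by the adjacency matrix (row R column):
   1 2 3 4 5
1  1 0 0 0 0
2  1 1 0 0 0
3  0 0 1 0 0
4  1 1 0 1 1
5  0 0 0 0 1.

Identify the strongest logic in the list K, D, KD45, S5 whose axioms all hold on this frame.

D

Serial (axiom D): yes — every world has a successor (e.g. 1 R 1).
Euclidean (axiom 5): no — 4 R 1 and 4 R 2, but not 1 R 2.
Transitive (axiom 4): yes — every two-step R-path is closed by a direct edge.
Reflexive (axiom T): yes — every world is R-related to itself.
So F validates K, D; KD45 would additionally require R to be Euclidean. The strongest is D.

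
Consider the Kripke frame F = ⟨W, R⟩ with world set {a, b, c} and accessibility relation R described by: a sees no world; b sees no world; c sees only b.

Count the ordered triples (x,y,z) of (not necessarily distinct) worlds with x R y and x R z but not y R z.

Enumerating: (c,b,b).

1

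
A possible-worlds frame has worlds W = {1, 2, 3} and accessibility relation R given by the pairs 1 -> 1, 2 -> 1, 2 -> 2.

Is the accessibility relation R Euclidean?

Euclidean: no — 2 R 1 and 2 R 2, but not 1 R 2.

No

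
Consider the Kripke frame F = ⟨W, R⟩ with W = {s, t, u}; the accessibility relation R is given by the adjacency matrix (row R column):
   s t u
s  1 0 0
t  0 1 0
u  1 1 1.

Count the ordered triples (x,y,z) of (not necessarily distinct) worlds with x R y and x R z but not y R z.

4

Enumerating: (u,s,t), (u,s,u), (u,t,s), (u,t,u).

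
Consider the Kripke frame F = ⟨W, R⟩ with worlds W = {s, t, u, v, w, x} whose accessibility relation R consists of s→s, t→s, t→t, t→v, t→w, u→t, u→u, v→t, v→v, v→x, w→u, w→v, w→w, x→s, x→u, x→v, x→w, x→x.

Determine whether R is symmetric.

No

Symmetric: no — t R s but not s R t.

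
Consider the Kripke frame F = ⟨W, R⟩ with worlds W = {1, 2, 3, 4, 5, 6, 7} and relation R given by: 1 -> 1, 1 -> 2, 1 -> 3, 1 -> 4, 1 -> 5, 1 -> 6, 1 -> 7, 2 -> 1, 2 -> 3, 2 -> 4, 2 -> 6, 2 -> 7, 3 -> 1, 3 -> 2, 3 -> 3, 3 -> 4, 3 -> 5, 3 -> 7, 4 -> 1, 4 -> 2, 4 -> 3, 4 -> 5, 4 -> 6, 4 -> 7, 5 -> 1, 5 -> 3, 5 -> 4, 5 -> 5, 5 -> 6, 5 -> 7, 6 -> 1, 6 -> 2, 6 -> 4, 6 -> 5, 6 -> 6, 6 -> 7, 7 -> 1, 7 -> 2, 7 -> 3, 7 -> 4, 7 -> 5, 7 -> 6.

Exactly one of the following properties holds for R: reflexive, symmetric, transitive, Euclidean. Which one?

Reflexive: no — 2 is not related to itself.
Symmetric: yes — every pair in R has its reverse in R.
Transitive: no — 2 R 1 and 1 R 5, but not 2 R 5.
Euclidean: no — 1 R 2 and 1 R 5, but not 2 R 5.
Only symmetric holds.

symmetric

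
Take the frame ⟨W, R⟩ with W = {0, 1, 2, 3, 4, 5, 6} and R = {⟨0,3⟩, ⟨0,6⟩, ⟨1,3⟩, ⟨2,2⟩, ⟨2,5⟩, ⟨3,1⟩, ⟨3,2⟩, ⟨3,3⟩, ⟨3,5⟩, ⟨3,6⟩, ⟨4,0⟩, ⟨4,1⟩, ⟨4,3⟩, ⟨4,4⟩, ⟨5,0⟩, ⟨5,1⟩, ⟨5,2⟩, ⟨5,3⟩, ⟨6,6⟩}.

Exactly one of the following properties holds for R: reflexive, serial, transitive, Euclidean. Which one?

Reflexive: no — 0 is not related to itself.
Serial: yes — every world has a successor (e.g. 0 R 3).
Transitive: no — 0 R 3 and 3 R 1, but not 0 R 1.
Euclidean: no — 0 R 6 and 0 R 3, but not 6 R 3.
Only serial holds.

serial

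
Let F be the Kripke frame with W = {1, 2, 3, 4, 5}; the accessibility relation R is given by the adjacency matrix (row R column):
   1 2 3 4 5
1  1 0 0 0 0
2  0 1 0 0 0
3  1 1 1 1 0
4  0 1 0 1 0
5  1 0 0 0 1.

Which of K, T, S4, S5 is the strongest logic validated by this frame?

Reflexive (axiom T): yes — every world is R-related to itself.
Transitive (axiom 4): yes — every two-step R-path is closed by a direct edge.
Euclidean (axiom 5): no — 3 R 1 and 3 R 2, but not 1 R 2.
So F validates K, T, S4; S5 would additionally require R to be Euclidean. The strongest is S4.

S4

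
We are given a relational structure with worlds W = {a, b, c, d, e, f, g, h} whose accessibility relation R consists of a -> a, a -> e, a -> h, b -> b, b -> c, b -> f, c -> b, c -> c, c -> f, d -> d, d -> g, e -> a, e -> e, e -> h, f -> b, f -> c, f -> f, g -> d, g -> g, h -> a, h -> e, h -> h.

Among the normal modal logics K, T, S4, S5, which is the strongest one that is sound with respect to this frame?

Reflexive (axiom T): yes — every world is R-related to itself.
Transitive (axiom 4): yes — every two-step R-path is closed by a direct edge.
Euclidean (axiom 5): yes — any two successors of a common world are R-related.
So F validates K, T, S4, S5. The strongest is S5.

S5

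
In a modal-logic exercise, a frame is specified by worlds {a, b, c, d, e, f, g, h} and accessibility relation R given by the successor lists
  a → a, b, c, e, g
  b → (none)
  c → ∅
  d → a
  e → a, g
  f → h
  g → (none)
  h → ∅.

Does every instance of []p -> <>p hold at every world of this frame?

Axiom D corresponds to the accessibility relation being serial.
Serial: no — b has no R-successor.

No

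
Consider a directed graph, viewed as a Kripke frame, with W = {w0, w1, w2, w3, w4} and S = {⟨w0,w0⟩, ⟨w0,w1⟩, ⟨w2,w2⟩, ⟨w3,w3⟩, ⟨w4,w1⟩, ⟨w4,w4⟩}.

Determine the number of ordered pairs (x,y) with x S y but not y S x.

Enumerating: (w0,w1), (w4,w1).

2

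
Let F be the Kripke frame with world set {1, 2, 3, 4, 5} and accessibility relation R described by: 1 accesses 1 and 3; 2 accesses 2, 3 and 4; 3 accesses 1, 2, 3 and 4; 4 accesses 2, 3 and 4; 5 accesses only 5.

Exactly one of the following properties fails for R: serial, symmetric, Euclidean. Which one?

Serial: yes — every world has a successor (e.g. 1 R 1).
Symmetric: yes — every pair in R has its reverse in R.
Euclidean: no — 3 R 1 and 3 R 2, but not 1 R 2.
Only Euclidean fails.

Euclidean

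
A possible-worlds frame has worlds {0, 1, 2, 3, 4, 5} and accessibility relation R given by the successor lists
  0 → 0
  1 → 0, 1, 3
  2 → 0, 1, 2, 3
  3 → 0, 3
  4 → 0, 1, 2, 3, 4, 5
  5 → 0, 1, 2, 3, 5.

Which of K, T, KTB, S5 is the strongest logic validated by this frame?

T

Reflexive (axiom T): yes — every world is R-related to itself.
Symmetric (axiom B): no — 1 R 0 but not 0 R 1.
Euclidean (axiom 5): no — 1 R 0 and 1 R 3, but not 0 R 3.
So F validates K, T; KTB would additionally require R to be symmetric. The strongest is T.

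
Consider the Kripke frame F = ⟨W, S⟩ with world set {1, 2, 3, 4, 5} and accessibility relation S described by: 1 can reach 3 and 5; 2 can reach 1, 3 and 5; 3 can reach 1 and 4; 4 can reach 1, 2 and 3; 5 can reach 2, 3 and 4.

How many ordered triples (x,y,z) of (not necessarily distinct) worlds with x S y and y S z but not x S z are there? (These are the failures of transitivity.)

Enumerating: (1,3,1), (1,3,4), (1,5,2), (1,5,4), (2,3,4), (2,5,2), (2,5,4), (3,1,3), (3,1,5), (3,4,2), (3,4,3), (4,1,5), (4,2,5), (4,3,4), (5,2,1), (5,2,5), (5,3,1), (5,4,1).

18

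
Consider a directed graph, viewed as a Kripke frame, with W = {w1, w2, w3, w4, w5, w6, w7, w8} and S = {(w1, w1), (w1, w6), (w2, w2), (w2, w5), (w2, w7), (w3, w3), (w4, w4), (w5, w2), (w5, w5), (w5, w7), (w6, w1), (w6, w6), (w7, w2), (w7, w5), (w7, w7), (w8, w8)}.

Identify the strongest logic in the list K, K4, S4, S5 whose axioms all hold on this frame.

S5

Transitive (axiom 4): yes — every two-step S-path is closed by a direct edge.
Reflexive (axiom T): yes — every world is S-related to itself.
Euclidean (axiom 5): yes — any two successors of a common world are S-related.
So F validates K, K4, S4, S5. The strongest is S5.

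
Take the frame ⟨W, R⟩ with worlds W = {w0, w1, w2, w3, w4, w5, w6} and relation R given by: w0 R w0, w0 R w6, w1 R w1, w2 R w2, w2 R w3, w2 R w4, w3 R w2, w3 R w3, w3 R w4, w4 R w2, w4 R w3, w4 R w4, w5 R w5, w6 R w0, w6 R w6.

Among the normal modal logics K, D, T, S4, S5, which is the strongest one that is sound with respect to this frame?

Serial (axiom D): yes — every world has a successor (e.g. w0 R w0).
Reflexive (axiom T): yes — every world is R-related to itself.
Transitive (axiom 4): yes — every two-step R-path is closed by a direct edge.
Euclidean (axiom 5): yes — any two successors of a common world are R-related.
So F validates K, D, T, S4, S5. The strongest is S5.

S5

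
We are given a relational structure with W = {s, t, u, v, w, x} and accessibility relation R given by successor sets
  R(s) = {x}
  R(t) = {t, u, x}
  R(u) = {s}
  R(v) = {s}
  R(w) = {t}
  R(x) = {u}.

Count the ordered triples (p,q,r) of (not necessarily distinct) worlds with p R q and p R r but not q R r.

9

Enumerating: (s,x,x), (t,u,t), (t,u,u), (t,u,x), (t,x,t), (t,x,x), (u,s,s), (v,s,s), (x,u,u).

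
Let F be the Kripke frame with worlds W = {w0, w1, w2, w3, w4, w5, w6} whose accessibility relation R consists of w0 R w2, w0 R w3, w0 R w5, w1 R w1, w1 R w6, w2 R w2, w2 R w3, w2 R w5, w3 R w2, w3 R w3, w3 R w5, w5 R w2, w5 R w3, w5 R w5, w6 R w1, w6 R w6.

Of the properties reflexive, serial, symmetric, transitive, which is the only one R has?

transitive

Reflexive: no — w0 is not related to itself.
Serial: no — w4 has no R-successor.
Symmetric: no — w0 R w2 but not w2 R w0.
Transitive: yes — every two-step R-path is closed by a direct edge.
Only transitive holds.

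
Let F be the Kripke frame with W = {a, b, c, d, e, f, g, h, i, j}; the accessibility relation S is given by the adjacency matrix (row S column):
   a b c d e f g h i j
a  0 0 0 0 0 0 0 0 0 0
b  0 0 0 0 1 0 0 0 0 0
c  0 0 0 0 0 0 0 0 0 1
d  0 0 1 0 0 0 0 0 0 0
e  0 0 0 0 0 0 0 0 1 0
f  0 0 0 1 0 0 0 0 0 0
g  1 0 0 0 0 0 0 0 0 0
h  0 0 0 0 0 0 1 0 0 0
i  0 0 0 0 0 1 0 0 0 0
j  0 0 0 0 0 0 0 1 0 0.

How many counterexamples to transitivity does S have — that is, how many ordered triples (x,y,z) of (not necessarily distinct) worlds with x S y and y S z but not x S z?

Enumerating: (b,e,i), (c,j,h), (d,c,j), (e,i,f), (f,d,c), (h,g,a), (i,f,d), (j,h,g).

8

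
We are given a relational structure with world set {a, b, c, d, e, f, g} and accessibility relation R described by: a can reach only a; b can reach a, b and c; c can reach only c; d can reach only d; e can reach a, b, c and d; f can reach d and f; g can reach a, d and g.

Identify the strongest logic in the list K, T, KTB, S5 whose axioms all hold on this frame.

K

Reflexive (axiom T): no — e is not related to itself.
Symmetric (axiom B): no — b R a but not a R b.
Euclidean (axiom 5): no — b R a and b R c, but not a R c.
So F validates K; T would additionally require R to be reflexive. The strongest is K.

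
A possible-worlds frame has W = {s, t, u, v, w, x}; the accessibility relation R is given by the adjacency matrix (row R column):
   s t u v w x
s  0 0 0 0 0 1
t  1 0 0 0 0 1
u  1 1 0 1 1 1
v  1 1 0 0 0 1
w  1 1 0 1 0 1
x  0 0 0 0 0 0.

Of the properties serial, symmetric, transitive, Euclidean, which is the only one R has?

transitive

Serial: no — x has no R-successor.
Symmetric: no — s R x but not x R s.
Transitive: yes — every two-step R-path is closed by a direct edge.
Euclidean: no — t R x and t R s, but not x R s.
Only transitive holds.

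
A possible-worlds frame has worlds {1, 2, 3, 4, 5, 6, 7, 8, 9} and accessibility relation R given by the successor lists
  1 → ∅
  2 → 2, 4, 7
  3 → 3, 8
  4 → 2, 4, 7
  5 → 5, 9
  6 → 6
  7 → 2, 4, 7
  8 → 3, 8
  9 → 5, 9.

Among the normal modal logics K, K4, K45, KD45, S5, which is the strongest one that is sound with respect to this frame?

K45

Transitive (axiom 4): yes — every two-step R-path is closed by a direct edge.
Euclidean (axiom 5): yes — any two successors of a common world are R-related.
Serial (axiom D): no — 1 has no R-successor.
Reflexive (axiom T): no — 1 is not related to itself.
So F validates K, K4, K45; KD45 would additionally require R to be serial. The strongest is K45.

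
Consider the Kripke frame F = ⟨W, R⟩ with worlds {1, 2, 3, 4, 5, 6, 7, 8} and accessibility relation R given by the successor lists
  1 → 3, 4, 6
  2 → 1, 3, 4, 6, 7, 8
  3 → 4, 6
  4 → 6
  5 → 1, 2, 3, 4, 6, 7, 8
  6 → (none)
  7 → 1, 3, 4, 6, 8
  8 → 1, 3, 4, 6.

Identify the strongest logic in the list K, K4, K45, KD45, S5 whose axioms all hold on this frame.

Transitive (axiom 4): yes — every two-step R-path is closed by a direct edge.
Euclidean (axiom 5): no — 1 R 4 and 1 R 3, but not 4 R 3.
Serial (axiom D): no — 6 has no R-successor.
Reflexive (axiom T): no — 1 is not related to itself.
So F validates K, K4; K45 would additionally require R to be Euclidean. The strongest is K4.

K4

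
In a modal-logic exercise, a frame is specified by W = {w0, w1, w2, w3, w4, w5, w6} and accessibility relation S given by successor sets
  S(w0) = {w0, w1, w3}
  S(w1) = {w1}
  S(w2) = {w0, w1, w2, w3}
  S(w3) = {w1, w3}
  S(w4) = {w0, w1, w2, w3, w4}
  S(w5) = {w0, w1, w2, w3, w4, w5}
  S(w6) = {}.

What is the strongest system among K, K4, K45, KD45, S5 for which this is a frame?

K4

Transitive (axiom 4): yes — every two-step S-path is closed by a direct edge.
Euclidean (axiom 5): no — w0 S w1 and w0 S w3, but not w1 S w3.
Serial (axiom D): no — w6 has no S-successor.
Reflexive (axiom T): no — w6 is not related to itself.
So F validates K, K4; K45 would additionally require S to be Euclidean. The strongest is K4.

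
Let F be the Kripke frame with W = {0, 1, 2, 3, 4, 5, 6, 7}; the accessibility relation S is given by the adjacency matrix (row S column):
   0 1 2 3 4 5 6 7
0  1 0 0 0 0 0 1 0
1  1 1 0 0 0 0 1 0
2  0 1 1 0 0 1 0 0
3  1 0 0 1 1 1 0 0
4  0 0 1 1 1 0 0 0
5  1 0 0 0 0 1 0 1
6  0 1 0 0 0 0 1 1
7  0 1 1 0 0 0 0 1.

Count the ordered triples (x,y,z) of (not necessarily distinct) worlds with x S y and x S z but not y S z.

26

Enumerating: (0,6,0), (1,0,1), (1,6,0), (2,1,2), (2,1,5), (2,5,1), (2,5,2), (3,0,3), (3,0,4), (3,0,5), (3,4,0), (3,4,5), … and 14 more.
Total: 26.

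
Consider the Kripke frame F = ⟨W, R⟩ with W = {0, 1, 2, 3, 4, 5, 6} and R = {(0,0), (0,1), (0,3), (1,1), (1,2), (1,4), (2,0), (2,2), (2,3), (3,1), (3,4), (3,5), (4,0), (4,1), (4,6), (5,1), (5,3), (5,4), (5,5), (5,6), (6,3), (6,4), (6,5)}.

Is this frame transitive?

No

Transitive: no — 0 R 1 and 1 R 2, but not 0 R 2.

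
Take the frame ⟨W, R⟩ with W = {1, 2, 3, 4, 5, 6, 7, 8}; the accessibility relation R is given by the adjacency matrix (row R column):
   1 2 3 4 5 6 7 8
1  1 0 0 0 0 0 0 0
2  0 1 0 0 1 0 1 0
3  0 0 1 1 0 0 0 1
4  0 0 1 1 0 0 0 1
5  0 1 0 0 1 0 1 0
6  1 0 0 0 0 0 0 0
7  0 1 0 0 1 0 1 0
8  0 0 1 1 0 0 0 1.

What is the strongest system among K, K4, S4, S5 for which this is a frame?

K4

Transitive (axiom 4): yes — every two-step R-path is closed by a direct edge.
Reflexive (axiom T): no — 6 is not related to itself.
Euclidean (axiom 5): yes — any two successors of a common world are R-related.
So F validates K, K4; S4 would additionally require R to be reflexive. The strongest is K4.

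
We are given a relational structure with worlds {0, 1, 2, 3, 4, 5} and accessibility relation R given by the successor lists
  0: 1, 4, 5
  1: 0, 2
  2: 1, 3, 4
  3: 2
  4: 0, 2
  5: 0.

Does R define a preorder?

Reflexive: no — 0 is not related to itself.
Transitive: no — 0 R 1 and 1 R 2, but not 0 R 2.
So R is not a preorder.

No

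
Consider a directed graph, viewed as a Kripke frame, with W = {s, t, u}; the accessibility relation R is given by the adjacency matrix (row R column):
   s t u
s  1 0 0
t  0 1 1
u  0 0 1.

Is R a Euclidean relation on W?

Euclidean: no — t R u and t R t, but not u R t.

No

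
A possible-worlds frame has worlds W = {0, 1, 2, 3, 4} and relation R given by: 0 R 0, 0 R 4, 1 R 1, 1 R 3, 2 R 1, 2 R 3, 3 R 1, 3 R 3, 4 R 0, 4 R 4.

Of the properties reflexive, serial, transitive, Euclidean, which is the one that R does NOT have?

Reflexive: no — 2 is not related to itself.
Serial: yes — every world has a successor (e.g. 0 R 0).
Transitive: yes — every two-step R-path is closed by a direct edge.
Euclidean: yes — any two successors of a common world are R-related.
Only reflexive fails.

reflexive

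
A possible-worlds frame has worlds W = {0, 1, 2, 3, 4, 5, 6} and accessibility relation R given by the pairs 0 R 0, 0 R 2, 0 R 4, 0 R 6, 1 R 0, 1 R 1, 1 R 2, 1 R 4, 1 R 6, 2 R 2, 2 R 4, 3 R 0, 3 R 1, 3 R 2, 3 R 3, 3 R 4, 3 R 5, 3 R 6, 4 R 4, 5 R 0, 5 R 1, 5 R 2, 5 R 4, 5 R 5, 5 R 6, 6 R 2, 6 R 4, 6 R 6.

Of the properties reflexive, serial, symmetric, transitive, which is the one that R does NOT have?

symmetric

Reflexive: yes — every world is R-related to itself.
Serial: yes — every world has a successor (e.g. 0 R 0).
Symmetric: no — 0 R 2 but not 2 R 0.
Transitive: yes — every two-step R-path is closed by a direct edge.
Only symmetric fails.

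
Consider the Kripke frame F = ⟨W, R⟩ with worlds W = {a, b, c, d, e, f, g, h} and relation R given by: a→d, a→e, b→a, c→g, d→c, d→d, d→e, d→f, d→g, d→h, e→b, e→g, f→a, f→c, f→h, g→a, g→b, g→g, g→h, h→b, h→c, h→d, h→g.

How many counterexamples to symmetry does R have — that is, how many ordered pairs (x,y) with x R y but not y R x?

17

Enumerating: (a,d), (a,e), (b,a), (c,g), (d,c), (d,e), (d,f), (d,g), (e,b), (e,g), (f,a), (f,c), (f,h), (g,a), (g,b), (h,b), (h,c).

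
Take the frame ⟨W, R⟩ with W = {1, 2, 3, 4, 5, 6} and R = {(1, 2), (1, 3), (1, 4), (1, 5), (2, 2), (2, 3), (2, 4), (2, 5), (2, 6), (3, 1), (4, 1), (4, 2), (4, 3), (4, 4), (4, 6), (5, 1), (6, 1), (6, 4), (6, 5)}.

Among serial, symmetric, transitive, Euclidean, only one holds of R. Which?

serial

Serial: yes — every world has a successor (e.g. 1 R 2).
Symmetric: no — 1 R 2 but not 2 R 1.
Transitive: no — 1 R 2 and 2 R 6, but not 1 R 6.
Euclidean: no — 1 R 3 and 1 R 2, but not 3 R 2.
Only serial holds.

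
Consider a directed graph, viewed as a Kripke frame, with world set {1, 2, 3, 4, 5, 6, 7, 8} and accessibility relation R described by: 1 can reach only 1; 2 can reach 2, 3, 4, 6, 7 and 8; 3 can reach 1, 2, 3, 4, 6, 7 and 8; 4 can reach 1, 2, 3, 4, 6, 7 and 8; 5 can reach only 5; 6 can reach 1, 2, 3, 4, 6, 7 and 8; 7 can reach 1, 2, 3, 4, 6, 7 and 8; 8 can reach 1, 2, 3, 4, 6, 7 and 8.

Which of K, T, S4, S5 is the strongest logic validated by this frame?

T

Reflexive (axiom T): yes — every world is R-related to itself.
Transitive (axiom 4): no — 2 R 3 and 3 R 1, but not 2 R 1.
Euclidean (axiom 5): no — 3 R 1 and 3 R 2, but not 1 R 2.
So F validates K, T; S4 would additionally require R to be transitive. The strongest is T.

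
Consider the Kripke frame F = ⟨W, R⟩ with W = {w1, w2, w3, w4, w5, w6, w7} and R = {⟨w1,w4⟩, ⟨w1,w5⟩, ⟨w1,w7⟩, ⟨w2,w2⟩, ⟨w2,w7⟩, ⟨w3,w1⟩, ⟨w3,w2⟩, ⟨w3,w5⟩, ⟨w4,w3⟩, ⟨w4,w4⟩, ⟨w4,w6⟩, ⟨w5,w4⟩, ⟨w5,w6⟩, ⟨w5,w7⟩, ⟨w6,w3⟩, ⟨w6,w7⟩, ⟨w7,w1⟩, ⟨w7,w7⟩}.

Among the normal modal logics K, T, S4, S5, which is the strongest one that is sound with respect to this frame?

Reflexive (axiom T): no — w1 is not related to itself.
Transitive (axiom 4): no — w1 R w4 and w4 R w3, but not w1 R w3.
Euclidean (axiom 5): no — w1 R w4 and w1 R w5, but not w4 R w5.
So F validates K; T would additionally require R to be reflexive. The strongest is K.

K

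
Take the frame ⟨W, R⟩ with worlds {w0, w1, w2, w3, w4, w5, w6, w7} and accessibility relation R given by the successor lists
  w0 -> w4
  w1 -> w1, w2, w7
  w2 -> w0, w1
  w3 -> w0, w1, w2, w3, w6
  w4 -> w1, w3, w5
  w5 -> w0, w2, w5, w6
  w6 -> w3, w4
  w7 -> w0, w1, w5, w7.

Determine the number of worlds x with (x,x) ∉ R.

4

Enumerating: w0, w2, w4, w6.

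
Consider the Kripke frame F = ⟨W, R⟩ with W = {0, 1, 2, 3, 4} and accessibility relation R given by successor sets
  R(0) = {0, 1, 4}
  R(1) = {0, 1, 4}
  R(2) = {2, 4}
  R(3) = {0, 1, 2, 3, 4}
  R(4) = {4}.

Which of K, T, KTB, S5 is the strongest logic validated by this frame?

T

Reflexive (axiom T): yes — every world is R-related to itself.
Symmetric (axiom B): no — 0 R 4 but not 4 R 0.
Euclidean (axiom 5): no — 0 R 4 and 0 R 1, but not 4 R 1.
So F validates K, T; KTB would additionally require R to be symmetric. The strongest is T.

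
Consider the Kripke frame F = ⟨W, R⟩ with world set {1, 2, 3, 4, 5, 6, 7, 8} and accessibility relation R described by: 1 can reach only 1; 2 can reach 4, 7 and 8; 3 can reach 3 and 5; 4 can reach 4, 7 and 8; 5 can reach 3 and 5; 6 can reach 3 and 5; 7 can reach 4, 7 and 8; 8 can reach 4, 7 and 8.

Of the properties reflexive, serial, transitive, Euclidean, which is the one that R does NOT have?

reflexive

Reflexive: no — 2 is not related to itself.
Serial: yes — every world has a successor (e.g. 1 R 1).
Transitive: yes — every two-step R-path is closed by a direct edge.
Euclidean: yes — any two successors of a common world are R-related.
Only reflexive fails.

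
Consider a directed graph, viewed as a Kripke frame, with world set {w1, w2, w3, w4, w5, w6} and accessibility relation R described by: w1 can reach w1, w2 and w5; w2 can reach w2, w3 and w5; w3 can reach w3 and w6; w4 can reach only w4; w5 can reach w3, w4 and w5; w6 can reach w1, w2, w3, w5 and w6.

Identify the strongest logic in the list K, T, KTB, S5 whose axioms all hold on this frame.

Reflexive (axiom T): yes — every world is R-related to itself.
Symmetric (axiom B): no — w1 R w2 but not w2 R w1.
Euclidean (axiom 5): no — w1 R w5 and w1 R w2, but not w5 R w2.
So F validates K, T; KTB would additionally require R to be symmetric. The strongest is T.

T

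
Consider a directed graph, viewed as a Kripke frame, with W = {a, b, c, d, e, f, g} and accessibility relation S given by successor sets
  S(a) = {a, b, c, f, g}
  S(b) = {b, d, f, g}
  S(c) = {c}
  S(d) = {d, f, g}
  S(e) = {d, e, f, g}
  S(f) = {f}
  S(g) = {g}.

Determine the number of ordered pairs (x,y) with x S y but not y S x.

12

Enumerating: (a,b), (a,c), (a,f), (a,g), (b,d), (b,f), (b,g), (d,f), (d,g), (e,d), (e,f), (e,g).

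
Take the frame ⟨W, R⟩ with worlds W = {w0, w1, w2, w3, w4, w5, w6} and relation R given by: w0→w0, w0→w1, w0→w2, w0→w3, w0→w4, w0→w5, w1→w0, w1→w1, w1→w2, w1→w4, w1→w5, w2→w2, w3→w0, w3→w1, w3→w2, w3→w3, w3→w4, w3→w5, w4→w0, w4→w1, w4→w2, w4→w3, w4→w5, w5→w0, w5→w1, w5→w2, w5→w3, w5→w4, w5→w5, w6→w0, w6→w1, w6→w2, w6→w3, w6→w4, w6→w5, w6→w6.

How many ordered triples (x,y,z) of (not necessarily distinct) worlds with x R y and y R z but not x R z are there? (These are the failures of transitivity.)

Enumerating: (w1,w0,w3), (w1,w4,w3), (w1,w5,w3), (w4,w0,w4), (w4,w1,w4), (w4,w3,w4), (w4,w5,w4).

7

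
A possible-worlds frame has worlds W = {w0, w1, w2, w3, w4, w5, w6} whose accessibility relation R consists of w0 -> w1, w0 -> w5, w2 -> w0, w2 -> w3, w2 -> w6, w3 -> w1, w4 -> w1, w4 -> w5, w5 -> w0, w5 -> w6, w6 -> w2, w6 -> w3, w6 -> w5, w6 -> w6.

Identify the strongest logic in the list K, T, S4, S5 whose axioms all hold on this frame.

Reflexive (axiom T): no — w0 is not related to itself.
Transitive (axiom 4): no — w0 R w5 and w5 R w6, but not w0 R w6.
Euclidean (axiom 5): no — w0 R w1 and w0 R w5, but not w1 R w5.
So F validates K; T would additionally require R to be reflexive. The strongest is K.

K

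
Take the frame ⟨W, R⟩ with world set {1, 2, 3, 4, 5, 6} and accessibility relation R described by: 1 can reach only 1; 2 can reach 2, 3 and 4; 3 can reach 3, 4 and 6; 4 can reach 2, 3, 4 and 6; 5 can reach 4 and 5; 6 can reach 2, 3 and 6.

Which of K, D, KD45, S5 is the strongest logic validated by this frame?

Serial (axiom D): yes — every world has a successor (e.g. 1 R 1).
Euclidean (axiom 5): no — 3 R 6 and 3 R 4, but not 6 R 4.
Transitive (axiom 4): no — 2 R 3 and 3 R 6, but not 2 R 6.
Reflexive (axiom T): yes — every world is R-related to itself.
So F validates K, D; KD45 would additionally require R to be Euclidean and transitive. The strongest is D.

D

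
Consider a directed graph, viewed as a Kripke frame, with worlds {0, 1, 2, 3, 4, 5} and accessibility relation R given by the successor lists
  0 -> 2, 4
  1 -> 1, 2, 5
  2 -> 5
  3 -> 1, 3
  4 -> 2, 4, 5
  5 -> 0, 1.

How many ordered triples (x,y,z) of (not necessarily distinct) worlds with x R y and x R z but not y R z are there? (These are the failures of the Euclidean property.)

16

Enumerating: (0,2,2), (0,2,4), (1,2,1), (1,2,2), (1,5,2), (1,5,5), (2,5,5), (3,1,3), (4,2,2), (4,2,4), (4,5,2), (4,5,4), (4,5,5), (5,0,0), (5,0,1), (5,1,0).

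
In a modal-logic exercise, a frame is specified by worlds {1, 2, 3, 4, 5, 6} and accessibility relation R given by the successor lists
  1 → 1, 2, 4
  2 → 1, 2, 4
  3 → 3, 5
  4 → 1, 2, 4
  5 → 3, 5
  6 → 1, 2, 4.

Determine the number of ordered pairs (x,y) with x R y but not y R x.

3

Enumerating: (6,1), (6,2), (6,4).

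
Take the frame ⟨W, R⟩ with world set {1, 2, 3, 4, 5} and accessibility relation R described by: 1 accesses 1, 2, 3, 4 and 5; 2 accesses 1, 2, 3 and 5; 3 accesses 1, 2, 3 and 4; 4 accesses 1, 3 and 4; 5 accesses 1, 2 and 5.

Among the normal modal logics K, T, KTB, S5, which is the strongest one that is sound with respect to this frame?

Reflexive (axiom T): yes — every world is R-related to itself.
Symmetric (axiom B): yes — every pair in R has its reverse in R.
Euclidean (axiom 5): no — 1 R 2 and 1 R 4, but not 2 R 4.
So F validates K, T, KTB; S5 would additionally require R to be Euclidean. The strongest is KTB.

KTB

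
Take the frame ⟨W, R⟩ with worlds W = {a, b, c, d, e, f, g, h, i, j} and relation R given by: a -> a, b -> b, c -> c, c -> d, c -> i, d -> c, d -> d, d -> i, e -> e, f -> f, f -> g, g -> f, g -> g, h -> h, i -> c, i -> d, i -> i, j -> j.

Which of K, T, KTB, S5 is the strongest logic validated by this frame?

S5

Reflexive (axiom T): yes — every world is R-related to itself.
Symmetric (axiom B): yes — every pair in R has its reverse in R.
Euclidean (axiom 5): yes — any two successors of a common world are R-related.
So F validates K, T, KTB, S5. The strongest is S5.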